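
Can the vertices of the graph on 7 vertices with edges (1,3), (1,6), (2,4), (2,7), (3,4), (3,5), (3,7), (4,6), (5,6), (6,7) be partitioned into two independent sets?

Step 1: Attempt 2-coloring using BFS:
  Start at vertex 1, assign color 0
  Color vertex 3 with color 1 (neighbor of 1)
  Color vertex 6 with color 1 (neighbor of 1)
  Color vertex 4 with color 0 (neighbor of 3)
  Color vertex 5 with color 0 (neighbor of 3)
  Color vertex 7 with color 0 (neighbor of 3)
  Color vertex 2 with color 1 (neighbor of 4)

Step 2: 2-coloring succeeded. No conflicts found.
  Set A (color 0): {1, 4, 5, 7}
  Set B (color 1): {2, 3, 6}

The graph is bipartite with partition {1, 4, 5, 7}, {2, 3, 6}.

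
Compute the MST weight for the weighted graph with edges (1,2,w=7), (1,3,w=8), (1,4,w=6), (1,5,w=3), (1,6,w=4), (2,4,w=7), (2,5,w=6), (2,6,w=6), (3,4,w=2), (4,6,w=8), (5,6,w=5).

Apply Kruskal's algorithm (sort edges by weight, add if no cycle):

Sorted edges by weight:
  (3,4) w=2
  (1,5) w=3
  (1,6) w=4
  (5,6) w=5
  (1,4) w=6
  (2,6) w=6
  (2,5) w=6
  (1,2) w=7
  (2,4) w=7
  (1,3) w=8
  (4,6) w=8

Add edge (3,4) w=2 -- no cycle. Running total: 2
Add edge (1,5) w=3 -- no cycle. Running total: 5
Add edge (1,6) w=4 -- no cycle. Running total: 9
Skip edge (5,6) w=5 -- would create cycle
Add edge (1,4) w=6 -- no cycle. Running total: 15
Add edge (2,6) w=6 -- no cycle. Running total: 21

MST edges: (3,4,w=2), (1,5,w=3), (1,6,w=4), (1,4,w=6), (2,6,w=6)
Total MST weight: 2 + 3 + 4 + 6 + 6 = 21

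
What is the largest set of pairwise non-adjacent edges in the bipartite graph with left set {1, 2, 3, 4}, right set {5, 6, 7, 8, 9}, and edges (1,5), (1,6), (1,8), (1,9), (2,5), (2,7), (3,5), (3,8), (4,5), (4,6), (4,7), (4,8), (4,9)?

Step 1: List the neighbors of each left vertex:
  1: 5, 6, 8, 9
  2: 5, 7
  3: 5, 8
  4: 5, 6, 7, 8, 9

Step 2: Greedily match left vertices, then look for augmenting paths:
  Match 1 -- 5
  Match 2 -- 7
  Match 3 -- 8
  Match 4 -- 6
  No augmenting path remains.

Step 3: Verify this is maximum:
  Matching size 4 = min(|L|, |R|) = min(4, 5), which is an upper bound, so this matching is maximum.

Maximum matching: {(1,5), (2,7), (3,8), (4,6)}
Size: 4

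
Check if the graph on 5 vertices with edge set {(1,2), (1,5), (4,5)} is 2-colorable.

Step 1: Attempt 2-coloring using BFS:
  Start at vertex 1, assign color 0
  Color vertex 2 with color 1 (neighbor of 1)
  Color vertex 5 with color 1 (neighbor of 1)
  Color vertex 4 with color 0 (neighbor of 5)
  Start new component at vertex 3, assign color 0

Step 2: 2-coloring succeeded. No conflicts found.
  Set A (color 0): {1, 3, 4}
  Set B (color 1): {2, 5}

The graph is bipartite with partition {1, 3, 4}, {2, 5}.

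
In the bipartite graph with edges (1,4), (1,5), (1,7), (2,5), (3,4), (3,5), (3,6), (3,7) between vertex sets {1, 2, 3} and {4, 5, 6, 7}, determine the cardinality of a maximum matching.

Step 1: List the neighbors of each left vertex:
  1: 4, 5, 7
  2: 5
  3: 4, 5, 6, 7

Step 2: Greedily match left vertices, then look for augmenting paths:
  Match 1 -- 4
  Match 2 -- 5
  Match 3 -- 6
  No augmenting path remains.

Step 3: Verify this is maximum:
  Matching size 3 = min(|L|, |R|) = min(3, 4), which is an upper bound, so this matching is maximum.

Maximum matching: {(1,4), (2,5), (3,6)}
Size: 3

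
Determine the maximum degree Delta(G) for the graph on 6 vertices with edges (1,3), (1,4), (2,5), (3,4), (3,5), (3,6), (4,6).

Step 1: Count edges incident to each vertex:
  deg(1) = 2 (neighbors: 3, 4)
  deg(2) = 1 (neighbors: 5)
  deg(3) = 4 (neighbors: 1, 4, 5, 6)
  deg(4) = 3 (neighbors: 1, 3, 6)
  deg(5) = 2 (neighbors: 2, 3)
  deg(6) = 2 (neighbors: 3, 4)

Step 2: Find maximum:
  max(2, 1, 4, 3, 2, 2) = 4 (vertex 3)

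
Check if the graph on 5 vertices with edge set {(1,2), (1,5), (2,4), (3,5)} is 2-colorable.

Step 1: Attempt 2-coloring using BFS:
  Start at vertex 1, assign color 0
  Color vertex 2 with color 1 (neighbor of 1)
  Color vertex 5 with color 1 (neighbor of 1)
  Color vertex 4 with color 0 (neighbor of 2)
  Color vertex 3 with color 0 (neighbor of 5)

Step 2: 2-coloring succeeded. No conflicts found.
  Set A (color 0): {1, 3, 4}
  Set B (color 1): {2, 5}

The graph is bipartite with partition {1, 3, 4}, {2, 5}.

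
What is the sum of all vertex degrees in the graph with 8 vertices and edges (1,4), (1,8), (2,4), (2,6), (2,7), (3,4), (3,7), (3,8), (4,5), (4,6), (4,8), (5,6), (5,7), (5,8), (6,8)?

Step 1: Count edges incident to each vertex:
  deg(1) = 2 (neighbors: 4, 8)
  deg(2) = 3 (neighbors: 4, 6, 7)
  deg(3) = 3 (neighbors: 4, 7, 8)
  deg(4) = 6 (neighbors: 1, 2, 3, 5, 6, 8)
  deg(5) = 4 (neighbors: 4, 6, 7, 8)
  deg(6) = 4 (neighbors: 2, 4, 5, 8)
  deg(7) = 3 (neighbors: 2, 3, 5)
  deg(8) = 5 (neighbors: 1, 3, 4, 5, 6)

Step 2: Sum all degrees:
  2 + 3 + 3 + 6 + 4 + 4 + 3 + 5 = 30

Verification: sum of degrees = 2 * |E| = 2 * 15 = 30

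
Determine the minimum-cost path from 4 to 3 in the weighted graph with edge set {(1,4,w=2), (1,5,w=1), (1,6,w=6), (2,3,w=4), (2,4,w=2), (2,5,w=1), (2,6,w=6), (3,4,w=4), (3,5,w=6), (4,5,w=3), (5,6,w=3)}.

Step 1: Build adjacency list with weights:
  1: 4(w=2), 5(w=1), 6(w=6)
  2: 3(w=4), 4(w=2), 5(w=1), 6(w=6)
  3: 2(w=4), 4(w=4), 5(w=6)
  4: 1(w=2), 2(w=2), 3(w=4), 5(w=3)
  5: 1(w=1), 2(w=1), 3(w=6), 4(w=3), 6(w=3)
  6: 1(w=6), 2(w=6), 5(w=3)

Step 2: Apply Dijkstra's algorithm from vertex 4:
  Visit vertex 4 (distance=0)
    Update dist[1] = 2
    Update dist[2] = 2
    Update dist[3] = 4
    Update dist[5] = 3
  Visit vertex 1 (distance=2)
    Update dist[6] = 8
  Visit vertex 2 (distance=2)
  Visit vertex 5 (distance=3)
    Update dist[6] = 6
  Visit vertex 3 (distance=4)

Step 3: Shortest path: 4 -> 3
Total weight: 4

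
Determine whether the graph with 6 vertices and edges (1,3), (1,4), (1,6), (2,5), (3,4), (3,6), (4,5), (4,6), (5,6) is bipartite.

Step 1: Attempt 2-coloring using BFS:
  Start at vertex 1, assign color 0
  Color vertex 3 with color 1 (neighbor of 1)
  Color vertex 4 with color 1 (neighbor of 1)
  Color vertex 6 with color 1 (neighbor of 1)

Step 2: Conflict found! Vertices 3 and 4 are adjacent but have the same color.
This means the graph contains an odd cycle.

The graph is NOT bipartite.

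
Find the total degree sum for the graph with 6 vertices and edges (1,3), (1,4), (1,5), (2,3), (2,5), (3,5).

Step 1: Count edges incident to each vertex:
  deg(1) = 3 (neighbors: 3, 4, 5)
  deg(2) = 2 (neighbors: 3, 5)
  deg(3) = 3 (neighbors: 1, 2, 5)
  deg(4) = 1 (neighbors: 1)
  deg(5) = 3 (neighbors: 1, 2, 3)
  deg(6) = 0 (neighbors: none)

Step 2: Sum all degrees:
  3 + 2 + 3 + 1 + 3 + 0 = 12

Verification: sum of degrees = 2 * |E| = 2 * 6 = 12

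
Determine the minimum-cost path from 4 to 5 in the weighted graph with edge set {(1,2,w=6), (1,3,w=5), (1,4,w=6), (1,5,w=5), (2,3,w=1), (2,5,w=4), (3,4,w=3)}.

Step 1: Build adjacency list with weights:
  1: 2(w=6), 3(w=5), 4(w=6), 5(w=5)
  2: 1(w=6), 3(w=1), 5(w=4)
  3: 1(w=5), 2(w=1), 4(w=3)
  4: 1(w=6), 3(w=3)
  5: 1(w=5), 2(w=4)

Step 2: Apply Dijkstra's algorithm from vertex 4:
  Visit vertex 4 (distance=0)
    Update dist[1] = 6
    Update dist[3] = 3
  Visit vertex 3 (distance=3)
    Update dist[2] = 4
  Visit vertex 2 (distance=4)
    Update dist[5] = 8
  Visit vertex 1 (distance=6)
  Visit vertex 5 (distance=8)

Step 3: Shortest path: 4 -> 3 -> 2 -> 5
Total weight: 3 + 1 + 4 = 8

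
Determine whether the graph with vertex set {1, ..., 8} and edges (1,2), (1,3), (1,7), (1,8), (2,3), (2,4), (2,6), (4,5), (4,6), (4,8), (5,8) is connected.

Step 1: Build adjacency list from edges:
  1: 2, 3, 7, 8
  2: 1, 3, 4, 6
  3: 1, 2
  4: 2, 5, 6, 8
  5: 4, 8
  6: 2, 4
  7: 1
  8: 1, 4, 5

Step 2: Run BFS/DFS from vertex 1:
  Visited: {1, 2, 3, 7, 8, 4, 6, 5}
  Reached 8 of 8 vertices

Step 3: All 8 vertices reached from vertex 1, so the graph is connected.
Answer: Yes, the graph is connected.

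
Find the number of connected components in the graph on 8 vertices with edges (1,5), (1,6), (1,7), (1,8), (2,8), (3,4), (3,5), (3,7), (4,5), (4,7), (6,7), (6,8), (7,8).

Step 1: Build adjacency list from edges:
  1: 5, 6, 7, 8
  2: 8
  3: 4, 5, 7
  4: 3, 5, 7
  5: 1, 3, 4
  6: 1, 7, 8
  7: 1, 3, 4, 6, 8
  8: 1, 2, 6, 7

Step 2: Run BFS/DFS from vertex 1:
  Visited: {1, 5, 6, 7, 8, 3, 4, 2}
  Reached 8 of 8 vertices

Step 3: All 8 vertices reached from vertex 1, so the graph is connected.
Number of connected components: 1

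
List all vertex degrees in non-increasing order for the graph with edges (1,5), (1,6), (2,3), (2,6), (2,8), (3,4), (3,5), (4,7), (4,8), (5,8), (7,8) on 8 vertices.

Step 1: Count edges incident to each vertex:
  deg(1) = 2 (neighbors: 5, 6)
  deg(2) = 3 (neighbors: 3, 6, 8)
  deg(3) = 3 (neighbors: 2, 4, 5)
  deg(4) = 3 (neighbors: 3, 7, 8)
  deg(5) = 3 (neighbors: 1, 3, 8)
  deg(6) = 2 (neighbors: 1, 2)
  deg(7) = 2 (neighbors: 4, 8)
  deg(8) = 4 (neighbors: 2, 4, 5, 7)

Step 2: Sort degrees in non-increasing order:
  Degrees: [2, 3, 3, 3, 3, 2, 2, 4] -> sorted: [4, 3, 3, 3, 3, 2, 2, 2]

Degree sequence: [4, 3, 3, 3, 3, 2, 2, 2]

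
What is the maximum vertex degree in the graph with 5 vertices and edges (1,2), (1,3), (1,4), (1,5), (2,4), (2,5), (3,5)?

Step 1: Count edges incident to each vertex:
  deg(1) = 4 (neighbors: 2, 3, 4, 5)
  deg(2) = 3 (neighbors: 1, 4, 5)
  deg(3) = 2 (neighbors: 1, 5)
  deg(4) = 2 (neighbors: 1, 2)
  deg(5) = 3 (neighbors: 1, 2, 3)

Step 2: Find maximum:
  max(4, 3, 2, 2, 3) = 4 (vertex 1)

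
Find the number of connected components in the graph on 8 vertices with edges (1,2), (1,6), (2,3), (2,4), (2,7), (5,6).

Step 1: Build adjacency list from edges:
  1: 2, 6
  2: 1, 3, 4, 7
  3: 2
  4: 2
  5: 6
  6: 1, 5
  7: 2
  8: (none)

Step 2: Run BFS/DFS from vertex 1:
  Visited: {1, 2, 6, 3, 4, 7, 5}
  Reached 7 of 8 vertices

Step 3: Only 7 of 8 vertices reached. Graph is disconnected.
Connected components: {1, 2, 3, 4, 5, 6, 7}, {8}
Number of connected components: 2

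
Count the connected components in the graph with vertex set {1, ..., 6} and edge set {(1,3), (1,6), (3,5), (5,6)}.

Step 1: Build adjacency list from edges:
  1: 3, 6
  2: (none)
  3: 1, 5
  4: (none)
  5: 3, 6
  6: 1, 5

Step 2: Run BFS/DFS from vertex 1:
  Visited: {1, 3, 6, 5}
  Reached 4 of 6 vertices

Step 3: Only 4 of 6 vertices reached. Graph is disconnected.
Connected components: {1, 3, 5, 6}, {2}, {4}
Number of connected components: 3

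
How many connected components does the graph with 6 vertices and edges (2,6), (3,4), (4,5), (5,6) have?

Step 1: Build adjacency list from edges:
  1: (none)
  2: 6
  3: 4
  4: 3, 5
  5: 4, 6
  6: 2, 5

Step 2: Run BFS/DFS from vertex 1:
  Visited: {1}
  Reached 1 of 6 vertices

Step 3: Only 1 of 6 vertices reached. Graph is disconnected.
Connected components: {1}, {2, 3, 4, 5, 6}
Number of connected components: 2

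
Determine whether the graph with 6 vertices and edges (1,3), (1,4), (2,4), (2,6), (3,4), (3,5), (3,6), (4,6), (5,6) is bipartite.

Step 1: Attempt 2-coloring using BFS:
  Start at vertex 1, assign color 0
  Color vertex 3 with color 1 (neighbor of 1)
  Color vertex 4 with color 1 (neighbor of 1)

Step 2: Conflict found! Vertices 3 and 4 are adjacent but have the same color.
This means the graph contains an odd cycle.

The graph is NOT bipartite.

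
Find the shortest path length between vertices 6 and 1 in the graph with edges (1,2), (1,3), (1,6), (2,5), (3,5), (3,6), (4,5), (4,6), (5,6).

Step 1: Build adjacency list:
  1: 2, 3, 6
  2: 1, 5
  3: 1, 5, 6
  4: 5, 6
  5: 2, 3, 4, 6
  6: 1, 3, 4, 5

Step 2: BFS from vertex 6 to find shortest path to 1:
  vertex 1 reached at distance 1

Step 3: Shortest path: 6 -> 1
Path length: 1 edge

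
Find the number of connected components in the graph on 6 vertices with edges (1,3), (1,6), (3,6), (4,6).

Step 1: Build adjacency list from edges:
  1: 3, 6
  2: (none)
  3: 1, 6
  4: 6
  5: (none)
  6: 1, 3, 4

Step 2: Run BFS/DFS from vertex 1:
  Visited: {1, 3, 6, 4}
  Reached 4 of 6 vertices

Step 3: Only 4 of 6 vertices reached. Graph is disconnected.
Connected components: {1, 3, 4, 6}, {2}, {5}
Number of connected components: 3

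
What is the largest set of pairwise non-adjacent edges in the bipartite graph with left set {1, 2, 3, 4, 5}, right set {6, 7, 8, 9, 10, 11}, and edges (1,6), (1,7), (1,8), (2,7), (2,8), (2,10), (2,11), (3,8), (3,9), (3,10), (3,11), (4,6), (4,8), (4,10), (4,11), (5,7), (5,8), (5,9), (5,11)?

Step 1: List the neighbors of each left vertex:
  1: 6, 7, 8
  2: 7, 8, 10, 11
  3: 8, 9, 10, 11
  4: 6, 8, 10, 11
  5: 7, 8, 9, 11

Step 2: Greedily match left vertices, then look for augmenting paths:
  Match 1 -- 6
  Match 2 -- 7
  Match 3 -- 8
  Match 4 -- 10
  Match 5 -- 9
  No augmenting path remains.

Step 3: Verify this is maximum:
  Matching size 5 = min(|L|, |R|) = min(5, 6), which is an upper bound, so this matching is maximum.

Maximum matching: {(1,6), (2,7), (3,8), (4,10), (5,9)}
Size: 5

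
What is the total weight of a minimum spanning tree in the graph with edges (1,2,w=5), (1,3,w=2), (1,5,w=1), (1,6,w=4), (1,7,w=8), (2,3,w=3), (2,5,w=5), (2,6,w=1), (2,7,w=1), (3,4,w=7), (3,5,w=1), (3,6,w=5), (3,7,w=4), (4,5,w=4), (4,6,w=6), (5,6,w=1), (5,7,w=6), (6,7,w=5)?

Apply Kruskal's algorithm (sort edges by weight, add if no cycle):

Sorted edges by weight:
  (1,5) w=1
  (2,7) w=1
  (2,6) w=1
  (3,5) w=1
  (5,6) w=1
  (1,3) w=2
  (2,3) w=3
  (1,6) w=4
  (3,7) w=4
  (4,5) w=4
  (1,2) w=5
  (2,5) w=5
  (3,6) w=5
  (6,7) w=5
  (4,6) w=6
  (5,7) w=6
  (3,4) w=7
  (1,7) w=8

Add edge (1,5) w=1 -- no cycle. Running total: 1
Add edge (2,7) w=1 -- no cycle. Running total: 2
Add edge (2,6) w=1 -- no cycle. Running total: 3
Add edge (3,5) w=1 -- no cycle. Running total: 4
Add edge (5,6) w=1 -- no cycle. Running total: 5
Skip edge (1,3) w=2 -- would create cycle
Skip edge (2,3) w=3 -- would create cycle
Skip edge (1,6) w=4 -- would create cycle
Skip edge (3,7) w=4 -- would create cycle
Add edge (4,5) w=4 -- no cycle. Running total: 9

MST edges: (1,5,w=1), (2,7,w=1), (2,6,w=1), (3,5,w=1), (5,6,w=1), (4,5,w=4)
Total MST weight: 1 + 1 + 1 + 1 + 1 + 4 = 9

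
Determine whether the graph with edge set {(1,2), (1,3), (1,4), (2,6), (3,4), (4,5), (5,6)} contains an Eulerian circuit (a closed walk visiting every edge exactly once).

Step 1: Find the degree of each vertex:
  deg(1) = 3
  deg(2) = 2
  deg(3) = 2
  deg(4) = 3
  deg(5) = 2
  deg(6) = 2

Step 2: Count vertices with odd degree:
  Odd-degree vertices: 1, 4 (2 total)

Step 3: Apply Euler's theorem:
  - Eulerian circuit exists iff graph is connected and all vertices have even degree
  - Eulerian path exists iff graph is connected and has 0 or 2 odd-degree vertices

Graph is connected with exactly 2 odd-degree vertices (1, 4).
Eulerian path exists (starting and ending at the odd-degree vertices), but no Eulerian circuit.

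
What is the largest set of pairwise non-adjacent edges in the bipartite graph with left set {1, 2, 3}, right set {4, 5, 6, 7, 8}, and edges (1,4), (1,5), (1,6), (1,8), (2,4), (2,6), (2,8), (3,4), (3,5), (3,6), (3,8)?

Step 1: List the neighbors of each left vertex:
  1: 4, 5, 6, 8
  2: 4, 6, 8
  3: 4, 5, 6, 8

Step 2: Greedily match left vertices, then look for augmenting paths:
  Match 1 -- 4
  Match 2 -- 6
  Match 3 -- 5
  No augmenting path remains.

Step 3: Verify this is maximum:
  Matching size 3 = min(|L|, |R|) = min(3, 5), which is an upper bound, so this matching is maximum.

Maximum matching: {(1,4), (2,6), (3,5)}
Size: 3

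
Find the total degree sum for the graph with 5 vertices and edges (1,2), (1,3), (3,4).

Step 1: Count edges incident to each vertex:
  deg(1) = 2 (neighbors: 2, 3)
  deg(2) = 1 (neighbors: 1)
  deg(3) = 2 (neighbors: 1, 4)
  deg(4) = 1 (neighbors: 3)
  deg(5) = 0 (neighbors: none)

Step 2: Sum all degrees:
  2 + 1 + 2 + 1 + 0 = 6

Verification: sum of degrees = 2 * |E| = 2 * 3 = 6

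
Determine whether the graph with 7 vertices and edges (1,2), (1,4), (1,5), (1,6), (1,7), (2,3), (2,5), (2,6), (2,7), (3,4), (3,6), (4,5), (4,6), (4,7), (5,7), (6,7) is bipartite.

Step 1: Attempt 2-coloring using BFS:
  Start at vertex 1, assign color 0
  Color vertex 2 with color 1 (neighbor of 1)
  Color vertex 4 with color 1 (neighbor of 1)
  Color vertex 5 with color 1 (neighbor of 1)
  Color vertex 6 with color 1 (neighbor of 1)
  Color vertex 7 with color 1 (neighbor of 1)
  Color vertex 3 with color 0 (neighbor of 2)

Step 2: Conflict found! Vertices 2 and 5 are adjacent but have the same color.
This means the graph contains an odd cycle.

The graph is NOT bipartite.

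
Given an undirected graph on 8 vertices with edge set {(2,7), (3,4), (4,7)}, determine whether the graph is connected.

Step 1: Build adjacency list from edges:
  1: (none)
  2: 7
  3: 4
  4: 3, 7
  5: (none)
  6: (none)
  7: 2, 4
  8: (none)

Step 2: Run BFS/DFS from vertex 1:
  Visited: {1}
  Reached 1 of 8 vertices

Step 3: Only 1 of 8 vertices reached. Graph is disconnected.
Connected components: {1}, {2, 3, 4, 7}, {5}, {6}, {8}
Answer: No, the graph is not connected (5 components).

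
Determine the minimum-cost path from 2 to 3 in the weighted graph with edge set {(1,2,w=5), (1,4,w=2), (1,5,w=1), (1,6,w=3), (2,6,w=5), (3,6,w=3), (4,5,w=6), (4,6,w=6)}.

Step 1: Build adjacency list with weights:
  1: 2(w=5), 4(w=2), 5(w=1), 6(w=3)
  2: 1(w=5), 6(w=5)
  3: 6(w=3)
  4: 1(w=2), 5(w=6), 6(w=6)
  5: 1(w=1), 4(w=6)
  6: 1(w=3), 2(w=5), 3(w=3), 4(w=6)

Step 2: Apply Dijkstra's algorithm from vertex 2:
  Visit vertex 2 (distance=0)
    Update dist[1] = 5
    Update dist[6] = 5
  Visit vertex 1 (distance=5)
    Update dist[4] = 7
    Update dist[5] = 6
  Visit vertex 6 (distance=5)
    Update dist[3] = 8
  Visit vertex 5 (distance=6)
  Visit vertex 4 (distance=7)
  Visit vertex 3 (distance=8)

Step 3: Shortest path: 2 -> 6 -> 3
Total weight: 5 + 3 = 8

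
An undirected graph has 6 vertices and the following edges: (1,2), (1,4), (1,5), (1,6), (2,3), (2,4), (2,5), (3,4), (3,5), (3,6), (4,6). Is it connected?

Step 1: Build adjacency list from edges:
  1: 2, 4, 5, 6
  2: 1, 3, 4, 5
  3: 2, 4, 5, 6
  4: 1, 2, 3, 6
  5: 1, 2, 3
  6: 1, 3, 4

Step 2: Run BFS/DFS from vertex 1:
  Visited: {1, 2, 4, 5, 6, 3}
  Reached 6 of 6 vertices

Step 3: All 6 vertices reached from vertex 1, so the graph is connected.
Answer: Yes, the graph is connected.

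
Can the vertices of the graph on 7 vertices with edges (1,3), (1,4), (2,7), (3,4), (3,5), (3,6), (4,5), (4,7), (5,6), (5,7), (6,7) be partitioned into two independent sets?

Step 1: Attempt 2-coloring using BFS:
  Start at vertex 1, assign color 0
  Color vertex 3 with color 1 (neighbor of 1)
  Color vertex 4 with color 1 (neighbor of 1)

Step 2: Conflict found! Vertices 3 and 4 are adjacent but have the same color.
This means the graph contains an odd cycle.

The graph is NOT bipartite.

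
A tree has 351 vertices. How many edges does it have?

A tree on n vertices always has exactly n - 1 edges.
For n = 351: edges = 351 - 1 = 350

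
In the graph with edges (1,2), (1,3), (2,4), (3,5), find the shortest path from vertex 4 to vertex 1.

Step 1: Build adjacency list:
  1: 2, 3
  2: 1, 4
  3: 1, 5
  4: 2
  5: 3

Step 2: BFS from vertex 4 to find shortest path to 1:
  vertex 2 reached at distance 1
  vertex 1 reached at distance 2

Step 3: Shortest path: 4 -> 2 -> 1
Path length: 2 edges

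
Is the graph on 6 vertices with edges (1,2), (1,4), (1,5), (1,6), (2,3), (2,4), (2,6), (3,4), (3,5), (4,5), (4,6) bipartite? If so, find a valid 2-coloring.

Step 1: Attempt 2-coloring using BFS:
  Start at vertex 1, assign color 0
  Color vertex 2 with color 1 (neighbor of 1)
  Color vertex 4 with color 1 (neighbor of 1)
  Color vertex 5 with color 1 (neighbor of 1)
  Color vertex 6 with color 1 (neighbor of 1)
  Color vertex 3 with color 0 (neighbor of 2)

Step 2: Conflict found! Vertices 2 and 4 are adjacent but have the same color.
This means the graph contains an odd cycle.

The graph is NOT bipartite.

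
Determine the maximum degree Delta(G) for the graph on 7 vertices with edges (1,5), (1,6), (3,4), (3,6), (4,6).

Step 1: Count edges incident to each vertex:
  deg(1) = 2 (neighbors: 5, 6)
  deg(2) = 0 (neighbors: none)
  deg(3) = 2 (neighbors: 4, 6)
  deg(4) = 2 (neighbors: 3, 6)
  deg(5) = 1 (neighbors: 1)
  deg(6) = 3 (neighbors: 1, 3, 4)
  deg(7) = 0 (neighbors: none)

Step 2: Find maximum:
  max(2, 0, 2, 2, 1, 3, 0) = 3 (vertex 6)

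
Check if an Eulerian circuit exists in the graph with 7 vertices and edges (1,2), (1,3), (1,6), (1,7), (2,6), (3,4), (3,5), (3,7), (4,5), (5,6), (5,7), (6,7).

Step 1: Find the degree of each vertex:
  deg(1) = 4
  deg(2) = 2
  deg(3) = 4
  deg(4) = 2
  deg(5) = 4
  deg(6) = 4
  deg(7) = 4

Step 2: Count vertices with odd degree:
  All vertices have even degree (0 odd-degree vertices)

Step 3: Apply Euler's theorem:
  - Eulerian circuit exists iff graph is connected and all vertices have even degree
  - Eulerian path exists iff graph is connected and has 0 or 2 odd-degree vertices

Graph is connected with 0 odd-degree vertices.
Both Eulerian circuit and Eulerian path exist.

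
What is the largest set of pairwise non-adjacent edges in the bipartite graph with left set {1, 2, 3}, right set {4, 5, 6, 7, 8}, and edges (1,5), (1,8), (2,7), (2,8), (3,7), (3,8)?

Step 1: List the neighbors of each left vertex:
  1: 5, 8
  2: 7, 8
  3: 7, 8

Step 2: Greedily match left vertices, then look for augmenting paths:
  Match 1 -- 5
  Match 2 -- 7
  Match 3 -- 8
  No augmenting path remains.

Step 3: Verify this is maximum:
  Matching size 3 = min(|L|, |R|) = min(3, 5), which is an upper bound, so this matching is maximum.

Maximum matching: {(1,5), (2,7), (3,8)}
Size: 3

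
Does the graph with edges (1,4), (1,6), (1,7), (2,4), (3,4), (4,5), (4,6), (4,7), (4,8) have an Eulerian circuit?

Step 1: Find the degree of each vertex:
  deg(1) = 3
  deg(2) = 1
  deg(3) = 1
  deg(4) = 7
  deg(5) = 1
  deg(6) = 2
  deg(7) = 2
  deg(8) = 1

Step 2: Count vertices with odd degree:
  Odd-degree vertices: 1, 2, 3, 4, 5, 8 (6 total)

Step 3: Apply Euler's theorem:
  - Eulerian circuit exists iff graph is connected and all vertices have even degree
  - Eulerian path exists iff graph is connected and has 0 or 2 odd-degree vertices

Graph has 6 odd-degree vertices (need 0 or 2).
Neither Eulerian path nor Eulerian circuit exists.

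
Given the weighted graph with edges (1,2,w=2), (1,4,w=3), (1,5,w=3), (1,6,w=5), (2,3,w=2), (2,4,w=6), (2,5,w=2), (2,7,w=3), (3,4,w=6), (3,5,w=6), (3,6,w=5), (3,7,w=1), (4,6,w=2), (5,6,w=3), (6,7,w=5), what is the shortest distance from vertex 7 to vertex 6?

Step 1: Build adjacency list with weights:
  1: 2(w=2), 4(w=3), 5(w=3), 6(w=5)
  2: 1(w=2), 3(w=2), 4(w=6), 5(w=2), 7(w=3)
  3: 2(w=2), 4(w=6), 5(w=6), 6(w=5), 7(w=1)
  4: 1(w=3), 2(w=6), 3(w=6), 6(w=2)
  5: 1(w=3), 2(w=2), 3(w=6), 6(w=3)
  6: 1(w=5), 3(w=5), 4(w=2), 5(w=3), 7(w=5)
  7: 2(w=3), 3(w=1), 6(w=5)

Step 2: Apply Dijkstra's algorithm from vertex 7:
  Visit vertex 7 (distance=0)
    Update dist[2] = 3
    Update dist[3] = 1
    Update dist[6] = 5
  Visit vertex 3 (distance=1)
    Update dist[4] = 7
    Update dist[5] = 7
  Visit vertex 2 (distance=3)
    Update dist[1] = 5
    Update dist[5] = 5
  Visit vertex 1 (distance=5)
  Visit vertex 5 (distance=5)
  Visit vertex 6 (distance=5)

Step 3: Shortest path: 7 -> 6
Total weight: 5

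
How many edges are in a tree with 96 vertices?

A tree on n vertices always has exactly n - 1 edges.
For n = 96: edges = 96 - 1 = 95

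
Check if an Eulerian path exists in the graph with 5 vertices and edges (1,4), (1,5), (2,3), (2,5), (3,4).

Step 1: Find the degree of each vertex:
  deg(1) = 2
  deg(2) = 2
  deg(3) = 2
  deg(4) = 2
  deg(5) = 2

Step 2: Count vertices with odd degree:
  All vertices have even degree (0 odd-degree vertices)

Step 3: Apply Euler's theorem:
  - Eulerian circuit exists iff graph is connected and all vertices have even degree
  - Eulerian path exists iff graph is connected and has 0 or 2 odd-degree vertices

Graph is connected with 0 odd-degree vertices.
Both Eulerian circuit and Eulerian path exist.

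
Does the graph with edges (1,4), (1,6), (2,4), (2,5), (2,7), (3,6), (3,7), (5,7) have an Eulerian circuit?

Step 1: Find the degree of each vertex:
  deg(1) = 2
  deg(2) = 3
  deg(3) = 2
  deg(4) = 2
  deg(5) = 2
  deg(6) = 2
  deg(7) = 3

Step 2: Count vertices with odd degree:
  Odd-degree vertices: 2, 7 (2 total)

Step 3: Apply Euler's theorem:
  - Eulerian circuit exists iff graph is connected and all vertices have even degree
  - Eulerian path exists iff graph is connected and has 0 or 2 odd-degree vertices

Graph is connected with exactly 2 odd-degree vertices (2, 7).
Eulerian path exists (starting and ending at the odd-degree vertices), but no Eulerian circuit.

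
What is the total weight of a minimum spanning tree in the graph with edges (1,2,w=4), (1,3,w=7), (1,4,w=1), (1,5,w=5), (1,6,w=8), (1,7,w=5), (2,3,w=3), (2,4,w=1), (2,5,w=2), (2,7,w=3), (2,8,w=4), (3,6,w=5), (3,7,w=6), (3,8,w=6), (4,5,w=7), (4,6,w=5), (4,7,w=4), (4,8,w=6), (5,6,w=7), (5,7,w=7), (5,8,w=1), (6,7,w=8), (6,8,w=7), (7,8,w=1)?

Apply Kruskal's algorithm (sort edges by weight, add if no cycle):

Sorted edges by weight:
  (1,4) w=1
  (2,4) w=1
  (5,8) w=1
  (7,8) w=1
  (2,5) w=2
  (2,3) w=3
  (2,7) w=3
  (1,2) w=4
  (2,8) w=4
  (4,7) w=4
  (1,5) w=5
  (1,7) w=5
  (3,6) w=5
  (4,6) w=5
  (3,8) w=6
  (3,7) w=6
  (4,8) w=6
  (1,3) w=7
  (4,5) w=7
  (5,6) w=7
  (5,7) w=7
  (6,8) w=7
  (1,6) w=8
  (6,7) w=8

Add edge (1,4) w=1 -- no cycle. Running total: 1
Add edge (2,4) w=1 -- no cycle. Running total: 2
Add edge (5,8) w=1 -- no cycle. Running total: 3
Add edge (7,8) w=1 -- no cycle. Running total: 4
Add edge (2,5) w=2 -- no cycle. Running total: 6
Add edge (2,3) w=3 -- no cycle. Running total: 9
Skip edge (2,7) w=3 -- would create cycle
Skip edge (1,2) w=4 -- would create cycle
Skip edge (2,8) w=4 -- would create cycle
Skip edge (4,7) w=4 -- would create cycle
Skip edge (1,5) w=5 -- would create cycle
Skip edge (1,7) w=5 -- would create cycle
Add edge (3,6) w=5 -- no cycle. Running total: 14

MST edges: (1,4,w=1), (2,4,w=1), (5,8,w=1), (7,8,w=1), (2,5,w=2), (2,3,w=3), (3,6,w=5)
Total MST weight: 1 + 1 + 1 + 1 + 2 + 3 + 5 = 14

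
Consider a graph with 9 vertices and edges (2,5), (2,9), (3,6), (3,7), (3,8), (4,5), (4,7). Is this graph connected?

Step 1: Build adjacency list from edges:
  1: (none)
  2: 5, 9
  3: 6, 7, 8
  4: 5, 7
  5: 2, 4
  6: 3
  7: 3, 4
  8: 3
  9: 2

Step 2: Run BFS/DFS from vertex 1:
  Visited: {1}
  Reached 1 of 9 vertices

Step 3: Only 1 of 9 vertices reached. Graph is disconnected.
Connected components: {1}, {2, 3, 4, 5, 6, 7, 8, 9}
Answer: No, the graph is not connected (2 components).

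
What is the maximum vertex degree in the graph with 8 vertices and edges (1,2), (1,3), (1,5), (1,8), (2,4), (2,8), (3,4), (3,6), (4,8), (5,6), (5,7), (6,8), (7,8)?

Step 1: Count edges incident to each vertex:
  deg(1) = 4 (neighbors: 2, 3, 5, 8)
  deg(2) = 3 (neighbors: 1, 4, 8)
  deg(3) = 3 (neighbors: 1, 4, 6)
  deg(4) = 3 (neighbors: 2, 3, 8)
  deg(5) = 3 (neighbors: 1, 6, 7)
  deg(6) = 3 (neighbors: 3, 5, 8)
  deg(7) = 2 (neighbors: 5, 8)
  deg(8) = 5 (neighbors: 1, 2, 4, 6, 7)

Step 2: Find maximum:
  max(4, 3, 3, 3, 3, 3, 2, 5) = 5 (vertex 8)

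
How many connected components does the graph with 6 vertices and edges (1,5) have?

Step 1: Build adjacency list from edges:
  1: 5
  2: (none)
  3: (none)
  4: (none)
  5: 1
  6: (none)

Step 2: Run BFS/DFS from vertex 1:
  Visited: {1, 5}
  Reached 2 of 6 vertices

Step 3: Only 2 of 6 vertices reached. Graph is disconnected.
Connected components: {1, 5}, {2}, {3}, {4}, {6}
Number of connected components: 5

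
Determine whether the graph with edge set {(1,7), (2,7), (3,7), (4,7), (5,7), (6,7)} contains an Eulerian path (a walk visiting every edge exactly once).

Step 1: Find the degree of each vertex:
  deg(1) = 1
  deg(2) = 1
  deg(3) = 1
  deg(4) = 1
  deg(5) = 1
  deg(6) = 1
  deg(7) = 6

Step 2: Count vertices with odd degree:
  Odd-degree vertices: 1, 2, 3, 4, 5, 6 (6 total)

Step 3: Apply Euler's theorem:
  - Eulerian circuit exists iff graph is connected and all vertices have even degree
  - Eulerian path exists iff graph is connected and has 0 or 2 odd-degree vertices

Graph has 6 odd-degree vertices (need 0 or 2).
Neither Eulerian path nor Eulerian circuit exists.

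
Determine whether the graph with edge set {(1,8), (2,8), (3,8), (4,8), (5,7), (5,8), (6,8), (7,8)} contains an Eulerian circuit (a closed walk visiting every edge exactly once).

Step 1: Find the degree of each vertex:
  deg(1) = 1
  deg(2) = 1
  deg(3) = 1
  deg(4) = 1
  deg(5) = 2
  deg(6) = 1
  deg(7) = 2
  deg(8) = 7

Step 2: Count vertices with odd degree:
  Odd-degree vertices: 1, 2, 3, 4, 6, 8 (6 total)

Step 3: Apply Euler's theorem:
  - Eulerian circuit exists iff graph is connected and all vertices have even degree
  - Eulerian path exists iff graph is connected and has 0 or 2 odd-degree vertices

Graph has 6 odd-degree vertices (need 0 or 2).
Neither Eulerian path nor Eulerian circuit exists.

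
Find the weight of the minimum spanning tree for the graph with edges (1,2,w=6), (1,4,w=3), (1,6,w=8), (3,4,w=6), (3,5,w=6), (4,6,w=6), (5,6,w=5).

Apply Kruskal's algorithm (sort edges by weight, add if no cycle):

Sorted edges by weight:
  (1,4) w=3
  (5,6) w=5
  (1,2) w=6
  (3,5) w=6
  (3,4) w=6
  (4,6) w=6
  (1,6) w=8

Add edge (1,4) w=3 -- no cycle. Running total: 3
Add edge (5,6) w=5 -- no cycle. Running total: 8
Add edge (1,2) w=6 -- no cycle. Running total: 14
Add edge (3,5) w=6 -- no cycle. Running total: 20
Add edge (3,4) w=6 -- no cycle. Running total: 26

MST edges: (1,4,w=3), (5,6,w=5), (1,2,w=6), (3,5,w=6), (3,4,w=6)
Total MST weight: 3 + 5 + 6 + 6 + 6 = 26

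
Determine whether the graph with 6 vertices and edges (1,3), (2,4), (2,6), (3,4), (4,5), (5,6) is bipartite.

Step 1: Attempt 2-coloring using BFS:
  Start at vertex 1, assign color 0
  Color vertex 3 with color 1 (neighbor of 1)
  Color vertex 4 with color 0 (neighbor of 3)
  Color vertex 2 with color 1 (neighbor of 4)
  Color vertex 5 with color 1 (neighbor of 4)
  Color vertex 6 with color 0 (neighbor of 2)

Step 2: 2-coloring succeeded. No conflicts found.
  Set A (color 0): {1, 4, 6}
  Set B (color 1): {2, 3, 5}

The graph is bipartite with partition {1, 4, 6}, {2, 3, 5}.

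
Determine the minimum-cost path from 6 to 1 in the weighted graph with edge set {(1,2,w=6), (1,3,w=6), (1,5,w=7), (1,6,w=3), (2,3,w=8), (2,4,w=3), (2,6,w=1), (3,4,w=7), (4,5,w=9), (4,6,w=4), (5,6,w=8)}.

Step 1: Build adjacency list with weights:
  1: 2(w=6), 3(w=6), 5(w=7), 6(w=3)
  2: 1(w=6), 3(w=8), 4(w=3), 6(w=1)
  3: 1(w=6), 2(w=8), 4(w=7)
  4: 2(w=3), 3(w=7), 5(w=9), 6(w=4)
  5: 1(w=7), 4(w=9), 6(w=8)
  6: 1(w=3), 2(w=1), 4(w=4), 5(w=8)

Step 2: Apply Dijkstra's algorithm from vertex 6:
  Visit vertex 6 (distance=0)
    Update dist[1] = 3
    Update dist[2] = 1
    Update dist[4] = 4
    Update dist[5] = 8
  Visit vertex 2 (distance=1)
    Update dist[3] = 9
  Visit vertex 1 (distance=3)

Step 3: Shortest path: 6 -> 1
Total weight: 3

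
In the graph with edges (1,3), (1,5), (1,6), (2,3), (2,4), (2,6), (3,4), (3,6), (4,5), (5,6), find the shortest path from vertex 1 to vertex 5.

Step 1: Build adjacency list:
  1: 3, 5, 6
  2: 3, 4, 6
  3: 1, 2, 4, 6
  4: 2, 3, 5
  5: 1, 4, 6
  6: 1, 2, 3, 5

Step 2: BFS from vertex 1 to find shortest path to 5:
  vertex 3 reached at distance 1
  vertex 5 reached at distance 1

Step 3: Shortest path: 1 -> 5
Path length: 1 edge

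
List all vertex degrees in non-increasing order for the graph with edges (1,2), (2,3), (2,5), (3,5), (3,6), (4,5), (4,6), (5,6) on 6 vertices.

Step 1: Count edges incident to each vertex:
  deg(1) = 1 (neighbors: 2)
  deg(2) = 3 (neighbors: 1, 3, 5)
  deg(3) = 3 (neighbors: 2, 5, 6)
  deg(4) = 2 (neighbors: 5, 6)
  deg(5) = 4 (neighbors: 2, 3, 4, 6)
  deg(6) = 3 (neighbors: 3, 4, 5)

Step 2: Sort degrees in non-increasing order:
  Degrees: [1, 3, 3, 2, 4, 3] -> sorted: [4, 3, 3, 3, 2, 1]

Degree sequence: [4, 3, 3, 3, 2, 1]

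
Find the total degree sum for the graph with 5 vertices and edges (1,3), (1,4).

Step 1: Count edges incident to each vertex:
  deg(1) = 2 (neighbors: 3, 4)
  deg(2) = 0 (neighbors: none)
  deg(3) = 1 (neighbors: 1)
  deg(4) = 1 (neighbors: 1)
  deg(5) = 0 (neighbors: none)

Step 2: Sum all degrees:
  2 + 0 + 1 + 1 + 0 = 4

Verification: sum of degrees = 2 * |E| = 2 * 2 = 4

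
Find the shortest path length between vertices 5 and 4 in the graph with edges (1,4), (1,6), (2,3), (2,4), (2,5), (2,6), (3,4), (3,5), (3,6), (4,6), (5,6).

Step 1: Build adjacency list:
  1: 4, 6
  2: 3, 4, 5, 6
  3: 2, 4, 5, 6
  4: 1, 2, 3, 6
  5: 2, 3, 6
  6: 1, 2, 3, 4, 5

Step 2: BFS from vertex 5 to find shortest path to 4:
  vertex 2 reached at distance 1
  vertex 3 reached at distance 1
  vertex 6 reached at distance 1
  vertex 4 reached at distance 2

Step 3: Shortest path: 5 -> 6 -> 4
Path length: 2 edges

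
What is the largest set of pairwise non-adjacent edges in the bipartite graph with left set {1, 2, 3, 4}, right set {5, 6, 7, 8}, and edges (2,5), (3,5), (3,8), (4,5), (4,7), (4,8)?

Step 1: List the neighbors of each left vertex:
  1: (none)
  2: 5
  3: 5, 8
  4: 5, 7, 8

Step 2: Greedily match left vertices, then look for augmenting paths:
  Match 2 -- 5
  Match 3 -- 8
  Match 4 -- 7
  No augmenting path remains.

Step 3: Verify this is maximum:
  Matching has size 3. The vertex set {2, 3, 4} covers every edge and has size 3; any matching has at most one edge per cover vertex, so 3 is maximum (König's theorem).

Maximum matching: {(2,5), (3,8), (4,7)}
Size: 3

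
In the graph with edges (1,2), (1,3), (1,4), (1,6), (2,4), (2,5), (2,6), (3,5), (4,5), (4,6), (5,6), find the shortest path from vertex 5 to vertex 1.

Step 1: Build adjacency list:
  1: 2, 3, 4, 6
  2: 1, 4, 5, 6
  3: 1, 5
  4: 1, 2, 5, 6
  5: 2, 3, 4, 6
  6: 1, 2, 4, 5

Step 2: BFS from vertex 5 to find shortest path to 1:
  vertex 2 reached at distance 1
  vertex 3 reached at distance 1
  vertex 4 reached at distance 1
  vertex 6 reached at distance 1
  vertex 1 reached at distance 2

Step 3: Shortest path: 5 -> 3 -> 1
Path length: 2 edges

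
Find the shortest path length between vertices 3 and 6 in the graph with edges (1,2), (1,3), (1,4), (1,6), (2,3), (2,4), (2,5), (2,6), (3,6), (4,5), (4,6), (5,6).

Step 1: Build adjacency list:
  1: 2, 3, 4, 6
  2: 1, 3, 4, 5, 6
  3: 1, 2, 6
  4: 1, 2, 5, 6
  5: 2, 4, 6
  6: 1, 2, 3, 4, 5

Step 2: BFS from vertex 3 to find shortest path to 6:
  vertex 1 reached at distance 1
  vertex 2 reached at distance 1
  vertex 6 reached at distance 1

Step 3: Shortest path: 3 -> 6
Path length: 1 edge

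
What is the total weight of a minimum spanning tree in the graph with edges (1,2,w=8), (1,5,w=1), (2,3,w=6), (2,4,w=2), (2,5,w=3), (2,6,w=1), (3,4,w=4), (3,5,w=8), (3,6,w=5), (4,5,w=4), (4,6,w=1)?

Apply Kruskal's algorithm (sort edges by weight, add if no cycle):

Sorted edges by weight:
  (1,5) w=1
  (2,6) w=1
  (4,6) w=1
  (2,4) w=2
  (2,5) w=3
  (3,4) w=4
  (4,5) w=4
  (3,6) w=5
  (2,3) w=6
  (1,2) w=8
  (3,5) w=8

Add edge (1,5) w=1 -- no cycle. Running total: 1
Add edge (2,6) w=1 -- no cycle. Running total: 2
Add edge (4,6) w=1 -- no cycle. Running total: 3
Skip edge (2,4) w=2 -- would create cycle
Add edge (2,5) w=3 -- no cycle. Running total: 6
Add edge (3,4) w=4 -- no cycle. Running total: 10

MST edges: (1,5,w=1), (2,6,w=1), (4,6,w=1), (2,5,w=3), (3,4,w=4)
Total MST weight: 1 + 1 + 1 + 3 + 4 = 10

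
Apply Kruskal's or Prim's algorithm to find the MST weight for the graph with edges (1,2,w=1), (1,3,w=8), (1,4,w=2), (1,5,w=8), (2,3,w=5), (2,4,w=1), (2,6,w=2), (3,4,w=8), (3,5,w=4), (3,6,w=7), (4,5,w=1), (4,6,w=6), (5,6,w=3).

Apply Kruskal's algorithm (sort edges by weight, add if no cycle):

Sorted edges by weight:
  (1,2) w=1
  (2,4) w=1
  (4,5) w=1
  (1,4) w=2
  (2,6) w=2
  (5,6) w=3
  (3,5) w=4
  (2,3) w=5
  (4,6) w=6
  (3,6) w=7
  (1,3) w=8
  (1,5) w=8
  (3,4) w=8

Add edge (1,2) w=1 -- no cycle. Running total: 1
Add edge (2,4) w=1 -- no cycle. Running total: 2
Add edge (4,5) w=1 -- no cycle. Running total: 3
Skip edge (1,4) w=2 -- would create cycle
Add edge (2,6) w=2 -- no cycle. Running total: 5
Skip edge (5,6) w=3 -- would create cycle
Add edge (3,5) w=4 -- no cycle. Running total: 9

MST edges: (1,2,w=1), (2,4,w=1), (4,5,w=1), (2,6,w=2), (3,5,w=4)
Total MST weight: 1 + 1 + 1 + 2 + 4 = 9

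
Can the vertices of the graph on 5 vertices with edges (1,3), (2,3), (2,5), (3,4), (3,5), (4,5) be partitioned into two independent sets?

Step 1: Attempt 2-coloring using BFS:
  Start at vertex 1, assign color 0
  Color vertex 3 with color 1 (neighbor of 1)
  Color vertex 2 with color 0 (neighbor of 3)
  Color vertex 4 with color 0 (neighbor of 3)
  Color vertex 5 with color 0 (neighbor of 3)

Step 2: Conflict found! Vertices 2 and 5 are adjacent but have the same color.
This means the graph contains an odd cycle.

The graph is NOT bipartite.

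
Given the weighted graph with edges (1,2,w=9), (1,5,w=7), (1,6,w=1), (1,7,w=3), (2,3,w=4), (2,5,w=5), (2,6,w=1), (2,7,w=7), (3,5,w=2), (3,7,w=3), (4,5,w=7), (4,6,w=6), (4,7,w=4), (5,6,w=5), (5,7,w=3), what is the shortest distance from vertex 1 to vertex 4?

Step 1: Build adjacency list with weights:
  1: 2(w=9), 5(w=7), 6(w=1), 7(w=3)
  2: 1(w=9), 3(w=4), 5(w=5), 6(w=1), 7(w=7)
  3: 2(w=4), 5(w=2), 7(w=3)
  4: 5(w=7), 6(w=6), 7(w=4)
  5: 1(w=7), 2(w=5), 3(w=2), 4(w=7), 6(w=5), 7(w=3)
  6: 1(w=1), 2(w=1), 4(w=6), 5(w=5)
  7: 1(w=3), 2(w=7), 3(w=3), 4(w=4), 5(w=3)

Step 2: Apply Dijkstra's algorithm from vertex 1:
  Visit vertex 1 (distance=0)
    Update dist[2] = 9
    Update dist[5] = 7
    Update dist[6] = 1
    Update dist[7] = 3
  Visit vertex 6 (distance=1)
    Update dist[2] = 2
    Update dist[4] = 7
    Update dist[5] = 6
  Visit vertex 2 (distance=2)
    Update dist[3] = 6
  Visit vertex 7 (distance=3)
  Visit vertex 3 (distance=6)
  Visit vertex 5 (distance=6)
  Visit vertex 4 (distance=7)

Step 3: Shortest path: 1 -> 6 -> 4
Total weight: 1 + 6 = 7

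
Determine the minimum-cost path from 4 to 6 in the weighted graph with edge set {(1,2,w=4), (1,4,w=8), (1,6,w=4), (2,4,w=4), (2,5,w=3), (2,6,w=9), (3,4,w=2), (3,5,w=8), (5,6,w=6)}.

Step 1: Build adjacency list with weights:
  1: 2(w=4), 4(w=8), 6(w=4)
  2: 1(w=4), 4(w=4), 5(w=3), 6(w=9)
  3: 4(w=2), 5(w=8)
  4: 1(w=8), 2(w=4), 3(w=2)
  5: 2(w=3), 3(w=8), 6(w=6)
  6: 1(w=4), 2(w=9), 5(w=6)

Step 2: Apply Dijkstra's algorithm from vertex 4:
  Visit vertex 4 (distance=0)
    Update dist[1] = 8
    Update dist[2] = 4
    Update dist[3] = 2
  Visit vertex 3 (distance=2)
    Update dist[5] = 10
  Visit vertex 2 (distance=4)
    Update dist[5] = 7
    Update dist[6] = 13
  Visit vertex 5 (distance=7)
  Visit vertex 1 (distance=8)
    Update dist[6] = 12
  Visit vertex 6 (distance=12)

Step 3: Shortest path: 4 -> 1 -> 6
Total weight: 8 + 4 = 12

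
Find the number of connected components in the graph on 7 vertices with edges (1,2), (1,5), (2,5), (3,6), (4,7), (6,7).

Step 1: Build adjacency list from edges:
  1: 2, 5
  2: 1, 5
  3: 6
  4: 7
  5: 1, 2
  6: 3, 7
  7: 4, 6

Step 2: Run BFS/DFS from vertex 1:
  Visited: {1, 2, 5}
  Reached 3 of 7 vertices

Step 3: Only 3 of 7 vertices reached. Graph is disconnected.
Connected components: {1, 2, 5}, {3, 4, 6, 7}
Number of connected components: 2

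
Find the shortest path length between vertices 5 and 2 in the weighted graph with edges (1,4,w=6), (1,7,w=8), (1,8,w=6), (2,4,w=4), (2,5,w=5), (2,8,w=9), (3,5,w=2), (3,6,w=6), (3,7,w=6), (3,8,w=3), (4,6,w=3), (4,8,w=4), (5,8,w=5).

Step 1: Build adjacency list with weights:
  1: 4(w=6), 7(w=8), 8(w=6)
  2: 4(w=4), 5(w=5), 8(w=9)
  3: 5(w=2), 6(w=6), 7(w=6), 8(w=3)
  4: 1(w=6), 2(w=4), 6(w=3), 8(w=4)
  5: 2(w=5), 3(w=2), 8(w=5)
  6: 3(w=6), 4(w=3)
  7: 1(w=8), 3(w=6)
  8: 1(w=6), 2(w=9), 3(w=3), 4(w=4), 5(w=5)

Step 2: Apply Dijkstra's algorithm from vertex 5:
  Visit vertex 5 (distance=0)
    Update dist[2] = 5
    Update dist[3] = 2
    Update dist[8] = 5
  Visit vertex 3 (distance=2)
    Update dist[6] = 8
    Update dist[7] = 8
  Visit vertex 2 (distance=5)
    Update dist[4] = 9

Step 3: Shortest path: 5 -> 2
Total weight: 5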